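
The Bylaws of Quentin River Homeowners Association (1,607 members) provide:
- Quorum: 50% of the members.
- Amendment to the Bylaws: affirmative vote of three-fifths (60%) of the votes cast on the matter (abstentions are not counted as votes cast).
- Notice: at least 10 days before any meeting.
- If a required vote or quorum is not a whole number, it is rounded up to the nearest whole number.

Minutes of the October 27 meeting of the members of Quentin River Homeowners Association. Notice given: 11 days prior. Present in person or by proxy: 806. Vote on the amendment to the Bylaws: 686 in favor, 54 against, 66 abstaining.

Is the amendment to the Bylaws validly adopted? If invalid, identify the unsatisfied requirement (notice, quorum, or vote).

Notice: 11 days given; 10 required. Satisfied.
Quorum: 50% of 1,607 = 803.50, rounded up to 804; 806 present. Satisfied.
Vote: requires three-fifths of the votes cast (806 − 66 abstaining = 740); 3/5 of 740 = 444, so 444 needed; 686 in favor. Satisfied.

Valid — all requirements satisfied.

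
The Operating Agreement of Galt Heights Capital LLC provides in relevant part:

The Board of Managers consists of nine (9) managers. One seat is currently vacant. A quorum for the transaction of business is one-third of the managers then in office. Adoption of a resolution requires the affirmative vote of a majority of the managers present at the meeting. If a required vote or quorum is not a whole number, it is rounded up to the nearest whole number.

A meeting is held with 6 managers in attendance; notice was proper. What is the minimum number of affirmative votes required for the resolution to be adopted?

4

The resolution requires a majority of the managers present (6).
A majority of 6 is 4.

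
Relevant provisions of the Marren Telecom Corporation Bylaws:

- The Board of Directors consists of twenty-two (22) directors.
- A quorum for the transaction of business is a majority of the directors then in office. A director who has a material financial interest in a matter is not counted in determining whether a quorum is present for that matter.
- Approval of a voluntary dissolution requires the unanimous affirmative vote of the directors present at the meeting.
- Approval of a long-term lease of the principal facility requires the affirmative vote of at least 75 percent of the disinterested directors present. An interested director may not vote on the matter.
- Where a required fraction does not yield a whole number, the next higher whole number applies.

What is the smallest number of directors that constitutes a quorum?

12

A majority of 22 is 12.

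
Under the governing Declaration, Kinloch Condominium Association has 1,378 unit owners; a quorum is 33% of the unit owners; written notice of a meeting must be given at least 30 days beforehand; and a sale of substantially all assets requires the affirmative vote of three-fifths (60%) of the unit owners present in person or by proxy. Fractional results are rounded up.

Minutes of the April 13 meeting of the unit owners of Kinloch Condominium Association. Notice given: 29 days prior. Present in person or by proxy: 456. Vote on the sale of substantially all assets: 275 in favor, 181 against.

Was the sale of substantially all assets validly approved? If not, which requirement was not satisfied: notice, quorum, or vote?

Invalid — notice requirement not satisfied.

Notice: 29 days given; 30 required. Not satisfied.
Quorum: 33% of 1,378 = 454.74, rounded up to 455; 456 present. Satisfied.
Vote: requires three-fifths of those present (456); 3/5 of 456 = 273.60, rounded up to 274, so 274 needed; 275 in favor. Satisfied.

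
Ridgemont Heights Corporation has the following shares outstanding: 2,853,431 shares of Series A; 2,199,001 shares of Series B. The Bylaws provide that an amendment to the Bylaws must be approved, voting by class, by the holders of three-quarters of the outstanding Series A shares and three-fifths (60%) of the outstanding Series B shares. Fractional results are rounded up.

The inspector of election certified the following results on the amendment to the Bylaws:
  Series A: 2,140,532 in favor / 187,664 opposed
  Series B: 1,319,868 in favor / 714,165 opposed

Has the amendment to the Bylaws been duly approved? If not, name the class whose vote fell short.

Series A: 3/4 of 2853431 = 2140073.25, rounded up to 2140074; 2,140,074 required, 2,140,532 in favor — approved.
Series B: 3/5 of 2199001 = 1319400.60, rounded up to 1319401; 1,319,401 required, 1,319,868 in favor — approved.

Approved — every class gave the required vote.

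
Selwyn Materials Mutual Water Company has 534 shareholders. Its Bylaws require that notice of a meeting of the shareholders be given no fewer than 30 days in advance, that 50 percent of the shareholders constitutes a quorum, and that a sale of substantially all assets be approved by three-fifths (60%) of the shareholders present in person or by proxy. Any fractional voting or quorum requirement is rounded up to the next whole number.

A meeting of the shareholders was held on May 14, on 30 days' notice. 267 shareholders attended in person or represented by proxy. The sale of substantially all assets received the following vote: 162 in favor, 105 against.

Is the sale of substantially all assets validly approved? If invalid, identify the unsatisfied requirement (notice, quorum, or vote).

Notice: 30 days given; 30 required. Satisfied.
Quorum: 50% of 534 = 267; 267 present. Satisfied.
Vote: requires three-fifths of those present (267); 3/5 of 267 = 160.20, rounded up to 161, so 161 needed; 162 in favor. Satisfied.

Valid — all requirements satisfied.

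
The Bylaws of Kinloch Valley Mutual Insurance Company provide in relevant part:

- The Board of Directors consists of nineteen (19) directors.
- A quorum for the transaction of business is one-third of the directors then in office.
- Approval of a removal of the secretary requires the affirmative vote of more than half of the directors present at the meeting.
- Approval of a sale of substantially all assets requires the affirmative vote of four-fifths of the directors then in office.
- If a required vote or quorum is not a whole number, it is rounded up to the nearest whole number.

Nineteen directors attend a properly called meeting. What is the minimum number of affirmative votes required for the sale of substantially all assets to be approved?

The sale of substantially all assets requires four-fifths of the directors then in office (19).
4/5 of 19 = 15.20, rounded up to 16.

16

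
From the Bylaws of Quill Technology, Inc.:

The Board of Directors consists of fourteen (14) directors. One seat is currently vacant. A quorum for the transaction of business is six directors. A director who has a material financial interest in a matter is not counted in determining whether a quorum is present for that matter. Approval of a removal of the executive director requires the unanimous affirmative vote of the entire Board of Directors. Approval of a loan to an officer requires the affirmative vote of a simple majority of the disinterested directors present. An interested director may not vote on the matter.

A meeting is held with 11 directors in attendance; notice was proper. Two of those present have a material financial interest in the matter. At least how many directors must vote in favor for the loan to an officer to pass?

5

The loan to an officer requires a majority of the disinterested directors present (11 − 2 = 9).
A majority of 9 is 5.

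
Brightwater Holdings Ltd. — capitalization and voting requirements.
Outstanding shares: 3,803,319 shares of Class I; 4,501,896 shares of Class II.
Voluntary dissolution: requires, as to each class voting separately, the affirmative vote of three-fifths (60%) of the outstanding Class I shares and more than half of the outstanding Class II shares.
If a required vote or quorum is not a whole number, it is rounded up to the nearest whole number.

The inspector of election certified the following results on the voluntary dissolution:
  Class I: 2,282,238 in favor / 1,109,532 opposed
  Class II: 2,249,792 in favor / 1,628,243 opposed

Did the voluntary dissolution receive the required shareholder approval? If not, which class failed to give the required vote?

Class I: 3/5 of 3803319 = 2281991.40, rounded up to 2281992; 2,281,992 required, 2,282,238 in favor — approved.
Class II: a majority of 4501896 is 2250949; 2,250,949 required, 2,249,792 in favor — not approved.

Not approved — the Class II shares did not give the required vote.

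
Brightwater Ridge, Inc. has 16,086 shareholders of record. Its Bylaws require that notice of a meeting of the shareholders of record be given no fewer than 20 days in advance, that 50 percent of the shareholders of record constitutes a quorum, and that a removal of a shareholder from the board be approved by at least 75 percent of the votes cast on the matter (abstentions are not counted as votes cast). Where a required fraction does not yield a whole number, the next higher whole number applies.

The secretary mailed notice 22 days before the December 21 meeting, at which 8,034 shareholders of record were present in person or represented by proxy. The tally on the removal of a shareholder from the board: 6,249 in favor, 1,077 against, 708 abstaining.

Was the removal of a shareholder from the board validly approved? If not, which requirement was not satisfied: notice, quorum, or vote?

Notice: 22 days given; 20 required. Satisfied.
Quorum: 50% of 16,086 = 8,043; 8,034 present. Not satisfied.
Vote: requires three-fourths of the votes cast (8,034 − 708 abstaining = 7,326); 3/4 of 7326 = 5494.50, rounded up to 5495, so 5,495 needed; 6,249 in favor. Satisfied.

Invalid — quorum requirement not satisfied.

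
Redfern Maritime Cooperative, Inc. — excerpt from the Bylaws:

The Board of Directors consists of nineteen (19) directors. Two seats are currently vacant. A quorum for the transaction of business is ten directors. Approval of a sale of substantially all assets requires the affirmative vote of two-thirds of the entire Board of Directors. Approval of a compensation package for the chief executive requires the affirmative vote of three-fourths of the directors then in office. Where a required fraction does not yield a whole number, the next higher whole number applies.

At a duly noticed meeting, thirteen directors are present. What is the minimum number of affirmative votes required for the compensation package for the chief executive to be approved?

The compensation package for the chief executive requires three-fourths of the directors then in office (17).
3/4 of 17 = 12.75, rounded up to 13.

13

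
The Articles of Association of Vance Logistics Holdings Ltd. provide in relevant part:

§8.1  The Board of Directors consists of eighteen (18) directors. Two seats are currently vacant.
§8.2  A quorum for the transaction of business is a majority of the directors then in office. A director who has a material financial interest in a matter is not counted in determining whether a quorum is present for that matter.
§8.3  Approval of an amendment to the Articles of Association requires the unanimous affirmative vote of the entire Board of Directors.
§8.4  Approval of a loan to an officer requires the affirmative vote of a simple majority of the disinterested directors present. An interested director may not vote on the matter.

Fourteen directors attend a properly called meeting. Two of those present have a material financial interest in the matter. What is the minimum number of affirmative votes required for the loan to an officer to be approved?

7

The loan to an officer requires a majority of the disinterested directors present (14 − 2 = 12).
A majority of 12 is 7.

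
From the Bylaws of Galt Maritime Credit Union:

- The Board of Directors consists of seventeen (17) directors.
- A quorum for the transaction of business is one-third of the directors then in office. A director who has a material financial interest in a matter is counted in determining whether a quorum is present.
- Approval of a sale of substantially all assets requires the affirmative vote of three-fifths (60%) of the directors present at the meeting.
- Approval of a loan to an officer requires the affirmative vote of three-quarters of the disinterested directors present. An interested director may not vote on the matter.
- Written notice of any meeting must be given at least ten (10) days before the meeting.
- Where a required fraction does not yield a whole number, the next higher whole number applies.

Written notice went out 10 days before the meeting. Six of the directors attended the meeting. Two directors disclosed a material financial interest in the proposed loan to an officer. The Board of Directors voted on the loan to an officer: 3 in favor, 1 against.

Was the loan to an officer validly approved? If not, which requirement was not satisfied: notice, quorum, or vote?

Valid — all requirements satisfied.

Notice: 10 days given; 10 required (10 ≥ 10). Satisfied.
Quorum: 6 present (interested directors count toward quorum); quorum is 6. Satisfied.
Vote: the loan to an officer requires three-fourths of the disinterested directors present (6 − 2 = 4). 3/4 of 4 = 3, so 3 affirmative votes are needed; 3 voted in favor. Satisfied.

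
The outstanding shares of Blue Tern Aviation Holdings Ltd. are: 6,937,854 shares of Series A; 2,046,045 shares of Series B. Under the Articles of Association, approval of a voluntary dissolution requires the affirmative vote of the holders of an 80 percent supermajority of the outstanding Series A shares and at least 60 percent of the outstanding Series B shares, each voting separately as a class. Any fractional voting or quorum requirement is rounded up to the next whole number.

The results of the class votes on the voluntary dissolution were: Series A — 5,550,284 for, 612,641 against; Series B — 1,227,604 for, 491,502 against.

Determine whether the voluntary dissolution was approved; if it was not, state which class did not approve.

Not approved — the Series B shares did not give the required vote.

Series A: 4/5 of 6937854 = 5550283.20, rounded up to 5550284; 5,550,284 required, 5,550,284 in favor — approved.
Series B: 3/5 of 2046045 = 1227627; 1,227,627 required, 1,227,604 in favor — not approved.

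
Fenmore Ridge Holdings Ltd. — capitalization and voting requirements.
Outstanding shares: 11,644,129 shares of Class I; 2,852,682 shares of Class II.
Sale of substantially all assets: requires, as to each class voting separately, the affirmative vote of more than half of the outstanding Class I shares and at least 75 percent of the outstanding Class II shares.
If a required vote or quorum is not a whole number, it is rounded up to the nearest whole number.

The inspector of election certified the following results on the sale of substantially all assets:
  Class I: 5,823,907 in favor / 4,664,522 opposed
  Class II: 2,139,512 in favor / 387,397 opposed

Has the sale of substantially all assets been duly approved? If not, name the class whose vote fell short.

Approved — every class gave the required vote.

Class I: a majority of 11644129 is 5822065; 5,822,065 required, 5,823,907 in favor — approved.
Class II: 3/4 of 2852682 = 2139511.50, rounded up to 2139512; 2,139,512 required, 2,139,512 in favor — approved.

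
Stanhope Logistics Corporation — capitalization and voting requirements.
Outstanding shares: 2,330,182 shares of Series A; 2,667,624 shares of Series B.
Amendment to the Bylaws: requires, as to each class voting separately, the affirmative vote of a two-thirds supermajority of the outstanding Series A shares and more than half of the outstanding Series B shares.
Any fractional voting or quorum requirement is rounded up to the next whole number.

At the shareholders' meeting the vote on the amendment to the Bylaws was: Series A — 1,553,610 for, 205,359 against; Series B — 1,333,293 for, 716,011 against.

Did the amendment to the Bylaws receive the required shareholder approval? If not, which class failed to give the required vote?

Series A: 2/3 of 2330182 = 1553454.67, rounded up to 1553455; 1,553,455 required, 1,553,610 in favor — approved.
Series B: a majority of 2667624 is 1333813; 1,333,813 required, 1,333,293 in favor — not approved.

Not approved — the Series B shares did not give the required vote.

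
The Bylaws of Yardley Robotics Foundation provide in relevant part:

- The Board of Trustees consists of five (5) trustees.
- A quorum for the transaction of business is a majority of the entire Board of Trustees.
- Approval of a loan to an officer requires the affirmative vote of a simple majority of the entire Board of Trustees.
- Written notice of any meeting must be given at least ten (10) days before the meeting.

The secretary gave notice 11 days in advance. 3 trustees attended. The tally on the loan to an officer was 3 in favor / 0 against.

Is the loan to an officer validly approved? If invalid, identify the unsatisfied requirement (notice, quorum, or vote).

Valid — all requirements satisfied.

Notice: 11 days given; 10 required (11 ≥ 10). Satisfied.
Quorum: 3 present; quorum is 3. Satisfied.
Vote: the loan to an officer requires a majority of the entire Board of Trustees (5). A majority of 5 is 3, so 3 affirmative votes are needed; 3 voted in favor. Satisfied.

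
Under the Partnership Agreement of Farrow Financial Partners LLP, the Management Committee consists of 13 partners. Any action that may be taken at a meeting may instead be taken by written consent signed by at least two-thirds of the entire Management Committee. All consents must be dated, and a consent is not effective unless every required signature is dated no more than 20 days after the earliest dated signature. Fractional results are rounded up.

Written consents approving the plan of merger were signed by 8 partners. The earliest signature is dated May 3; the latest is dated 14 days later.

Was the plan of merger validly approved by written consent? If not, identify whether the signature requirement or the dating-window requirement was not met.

Signatures required: at least two-thirds of 13 — 2/3 of 13 = 8.67, rounded up to 9, so 9 needed; 8 signed. Insufficient.
Dating window: the latest signature is 14 days after the earliest; the limit is 20 days. Within the window.

Not effective — insufficient signatures.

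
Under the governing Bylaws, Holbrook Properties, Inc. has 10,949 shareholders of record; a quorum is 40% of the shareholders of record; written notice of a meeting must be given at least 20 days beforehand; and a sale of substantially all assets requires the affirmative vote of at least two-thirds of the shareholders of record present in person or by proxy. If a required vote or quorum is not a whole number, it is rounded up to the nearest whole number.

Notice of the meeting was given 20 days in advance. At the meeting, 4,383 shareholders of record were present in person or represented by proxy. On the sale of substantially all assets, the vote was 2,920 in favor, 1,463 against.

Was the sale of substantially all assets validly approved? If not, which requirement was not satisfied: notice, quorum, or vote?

Notice: 20 days given; 20 required. Satisfied.
Quorum: 40% of 10,949 = 4,379.60, rounded up to 4,380; 4,383 present. Satisfied.
Vote: requires two-thirds of those present (4,383); 2/3 of 4383 = 2922, so 2,922 needed; 2,920 in favor. Not satisfied.

Invalid — vote requirement not satisfied.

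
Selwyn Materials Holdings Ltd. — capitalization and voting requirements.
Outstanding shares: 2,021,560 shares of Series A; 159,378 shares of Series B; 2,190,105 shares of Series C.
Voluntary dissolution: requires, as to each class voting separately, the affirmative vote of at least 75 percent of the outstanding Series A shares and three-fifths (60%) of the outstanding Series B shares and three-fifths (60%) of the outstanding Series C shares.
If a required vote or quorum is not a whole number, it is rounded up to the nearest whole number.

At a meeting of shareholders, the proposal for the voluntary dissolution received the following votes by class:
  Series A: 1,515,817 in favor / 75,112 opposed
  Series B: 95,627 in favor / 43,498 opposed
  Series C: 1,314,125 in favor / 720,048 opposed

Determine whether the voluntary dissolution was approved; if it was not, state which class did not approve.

Series A: 3/4 of 2021560 = 1516170; 1,516,170 required, 1,515,817 in favor — not approved.
Series B: 3/5 of 159378 = 95626.80, rounded up to 95627; 95,627 required, 95,627 in favor — approved.
Series C: 3/5 of 2190105 = 1314063; 1,314,063 required, 1,314,125 in favor — approved.

Not approved — the Series A shares did not give the required vote.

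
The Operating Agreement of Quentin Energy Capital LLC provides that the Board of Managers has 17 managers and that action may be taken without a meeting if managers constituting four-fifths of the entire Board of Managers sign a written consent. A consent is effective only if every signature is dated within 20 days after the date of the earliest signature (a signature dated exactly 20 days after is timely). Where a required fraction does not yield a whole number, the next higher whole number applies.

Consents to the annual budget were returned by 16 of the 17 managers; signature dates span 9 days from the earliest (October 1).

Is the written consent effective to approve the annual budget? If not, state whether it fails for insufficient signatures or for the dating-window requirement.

Signatures required: four-fifths of 17 — 4/5 of 17 = 13.60, rounded up to 14, so 14 needed; 16 signed. Sufficient.
Dating window: the latest signature is 9 days after the earliest; the limit is 20 days. Within the window.

Effective — both the signature and dating-window requirements are satisfied.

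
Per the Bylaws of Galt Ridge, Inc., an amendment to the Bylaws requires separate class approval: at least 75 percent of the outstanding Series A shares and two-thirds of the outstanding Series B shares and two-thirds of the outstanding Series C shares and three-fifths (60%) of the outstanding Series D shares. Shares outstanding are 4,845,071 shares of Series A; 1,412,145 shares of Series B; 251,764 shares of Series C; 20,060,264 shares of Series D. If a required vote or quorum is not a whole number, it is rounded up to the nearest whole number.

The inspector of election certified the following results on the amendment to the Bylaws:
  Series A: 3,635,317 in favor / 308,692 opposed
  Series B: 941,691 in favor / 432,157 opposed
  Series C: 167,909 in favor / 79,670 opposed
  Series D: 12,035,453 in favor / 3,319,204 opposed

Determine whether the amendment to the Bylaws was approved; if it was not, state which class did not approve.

Not approved — the Series D shares did not give the required vote.

Series A: 3/4 of 4845071 = 3633803.25, rounded up to 3633804; 3,633,804 required, 3,635,317 in favor — approved.
Series B: 2/3 of 1412145 = 941430; 941,430 required, 941,691 in favor — approved.
Series C: 2/3 of 251764 = 167842.67, rounded up to 167843; 167,843 required, 167,909 in favor — approved.
Series D: 3/5 of 20060264 = 12036158.40, rounded up to 12036159; 12,036,159 required, 12,035,453 in favor — not approved.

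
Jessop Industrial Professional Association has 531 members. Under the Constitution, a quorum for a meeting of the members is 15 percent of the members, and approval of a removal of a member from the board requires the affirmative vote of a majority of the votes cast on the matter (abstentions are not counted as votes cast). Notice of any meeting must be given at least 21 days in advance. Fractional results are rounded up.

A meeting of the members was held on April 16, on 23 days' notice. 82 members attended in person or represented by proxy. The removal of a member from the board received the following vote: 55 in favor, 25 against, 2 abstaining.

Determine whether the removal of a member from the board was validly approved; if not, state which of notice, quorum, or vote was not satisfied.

Valid — all requirements satisfied.

Notice: 23 days given; 21 required. Satisfied.
Quorum: 15% of 531 = 79.65, rounded up to 80; 82 present. Satisfied.
Vote: requires a majority of the votes cast (82 − 2 abstaining = 80); a majority of 80 is 41, so 41 needed; 55 in favor. Satisfied.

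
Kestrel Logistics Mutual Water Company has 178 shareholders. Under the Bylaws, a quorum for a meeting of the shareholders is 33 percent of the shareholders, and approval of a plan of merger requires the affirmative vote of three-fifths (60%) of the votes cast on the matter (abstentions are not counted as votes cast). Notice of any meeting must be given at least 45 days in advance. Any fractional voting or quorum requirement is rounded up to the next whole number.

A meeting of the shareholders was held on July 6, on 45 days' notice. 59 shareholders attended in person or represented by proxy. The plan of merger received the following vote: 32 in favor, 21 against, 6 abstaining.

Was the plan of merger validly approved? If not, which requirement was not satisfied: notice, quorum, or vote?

Valid — all requirements satisfied.

Notice: 45 days given; 45 required. Satisfied.
Quorum: 33% of 178 = 58.74, rounded up to 59; 59 present. Satisfied.
Vote: requires three-fifths of the votes cast (59 − 6 abstaining = 53); 3/5 of 53 = 31.80, rounded up to 32, so 32 needed; 32 in favor. Satisfied.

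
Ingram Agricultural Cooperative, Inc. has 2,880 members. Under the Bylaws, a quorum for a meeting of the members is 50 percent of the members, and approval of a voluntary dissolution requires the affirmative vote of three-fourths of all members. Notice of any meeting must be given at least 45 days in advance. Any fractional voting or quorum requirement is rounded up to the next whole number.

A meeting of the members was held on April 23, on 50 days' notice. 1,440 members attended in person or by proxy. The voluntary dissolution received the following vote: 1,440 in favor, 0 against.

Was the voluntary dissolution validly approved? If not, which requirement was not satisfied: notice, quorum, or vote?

Notice: 50 days given; 45 required. Satisfied.
Quorum: 50% of 2,880 = 1,440; 1,440 present. Satisfied.
Vote: requires three-fourths of all members (2,880); 3/4 of 2880 = 2160, so 2,160 needed; 1,440 in favor. Not satisfied.

Invalid — vote requirement not satisfied.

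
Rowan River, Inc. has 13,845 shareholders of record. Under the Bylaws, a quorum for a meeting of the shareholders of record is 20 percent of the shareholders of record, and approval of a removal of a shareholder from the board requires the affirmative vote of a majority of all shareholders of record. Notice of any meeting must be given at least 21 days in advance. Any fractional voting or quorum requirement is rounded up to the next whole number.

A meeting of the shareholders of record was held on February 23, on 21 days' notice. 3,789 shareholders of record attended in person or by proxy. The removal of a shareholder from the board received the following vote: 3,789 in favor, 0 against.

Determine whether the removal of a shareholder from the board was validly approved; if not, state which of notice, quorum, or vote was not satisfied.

Notice: 21 days given; 21 required. Satisfied.
Quorum: 20% of 13,845 = 2,769; 3,789 present. Satisfied.
Vote: requires a majority of all shareholders of record (13,845); a majority of 13845 is 6923, so 6,923 needed; 3,789 in favor. Not satisfied.

Invalid — vote requirement not satisfied.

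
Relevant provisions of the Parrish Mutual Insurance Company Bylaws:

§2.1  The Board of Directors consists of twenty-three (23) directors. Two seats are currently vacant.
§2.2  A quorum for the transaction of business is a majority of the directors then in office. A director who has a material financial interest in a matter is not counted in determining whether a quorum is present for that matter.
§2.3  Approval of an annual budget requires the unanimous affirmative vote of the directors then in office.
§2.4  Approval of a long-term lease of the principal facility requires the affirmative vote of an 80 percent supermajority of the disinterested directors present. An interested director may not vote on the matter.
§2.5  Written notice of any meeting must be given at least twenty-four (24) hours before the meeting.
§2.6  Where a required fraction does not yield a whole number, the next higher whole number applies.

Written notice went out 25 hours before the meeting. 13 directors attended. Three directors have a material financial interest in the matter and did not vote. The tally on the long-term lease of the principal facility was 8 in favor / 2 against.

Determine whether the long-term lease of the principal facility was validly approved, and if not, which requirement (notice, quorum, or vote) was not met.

Notice: 25 hours given; 24 required (25 ≥ 24). Satisfied.
Quorum: 13 present, but the 3 interested directors do not count, leaving 10. Quorum is 11. Not satisfied.
Vote: the long-term lease of the principal facility requires four-fifths of the disinterested directors present (13 − 3 = 10). 4/5 of 10 = 8, so 8 affirmative votes are needed; 8 voted in favor. Satisfied. (Moot — without a quorum no business can be validly transacted.)

Invalid — quorum requirement not satisfied.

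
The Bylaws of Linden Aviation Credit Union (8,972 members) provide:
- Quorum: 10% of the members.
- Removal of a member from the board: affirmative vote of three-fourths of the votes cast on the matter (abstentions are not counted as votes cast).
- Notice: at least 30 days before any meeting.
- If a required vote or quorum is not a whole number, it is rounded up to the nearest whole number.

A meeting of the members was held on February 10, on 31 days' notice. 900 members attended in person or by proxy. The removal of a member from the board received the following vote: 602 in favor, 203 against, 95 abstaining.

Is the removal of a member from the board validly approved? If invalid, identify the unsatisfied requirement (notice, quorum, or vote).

Invalid — vote requirement not satisfied.

Notice: 31 days given; 30 required. Satisfied.
Quorum: 10% of 8,972 = 897.20, rounded up to 898; 900 present. Satisfied.
Vote: requires three-fourths of the votes cast (900 − 95 abstaining = 805); 3/4 of 805 = 603.75, rounded up to 604, so 604 needed; 602 in favor. Not satisfied.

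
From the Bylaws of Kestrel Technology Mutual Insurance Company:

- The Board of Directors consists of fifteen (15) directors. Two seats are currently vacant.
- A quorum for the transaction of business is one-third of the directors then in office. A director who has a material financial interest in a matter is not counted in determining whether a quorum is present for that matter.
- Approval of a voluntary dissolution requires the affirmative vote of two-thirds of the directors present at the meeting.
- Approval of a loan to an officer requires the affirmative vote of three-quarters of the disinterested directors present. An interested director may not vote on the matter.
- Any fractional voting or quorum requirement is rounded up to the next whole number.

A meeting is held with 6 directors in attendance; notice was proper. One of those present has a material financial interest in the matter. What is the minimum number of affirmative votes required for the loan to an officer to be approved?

The loan to an officer requires three-fourths of the disinterested directors present (6 − 1 = 5).
3/4 of 5 = 3.75, rounded up to 4.

4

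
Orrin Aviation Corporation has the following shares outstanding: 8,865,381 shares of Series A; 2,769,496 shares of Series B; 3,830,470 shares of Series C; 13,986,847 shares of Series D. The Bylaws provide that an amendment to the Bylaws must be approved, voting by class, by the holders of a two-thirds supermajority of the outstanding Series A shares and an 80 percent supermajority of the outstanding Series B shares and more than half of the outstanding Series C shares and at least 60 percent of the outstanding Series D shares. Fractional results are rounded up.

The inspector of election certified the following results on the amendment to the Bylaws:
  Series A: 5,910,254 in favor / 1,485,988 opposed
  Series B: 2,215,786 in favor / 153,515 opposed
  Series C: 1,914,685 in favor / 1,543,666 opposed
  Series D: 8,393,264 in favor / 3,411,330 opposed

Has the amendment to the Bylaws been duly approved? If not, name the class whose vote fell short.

Series A: 2/3 of 8865381 = 5910254; 5,910,254 required, 5,910,254 in favor — approved.
Series B: 4/5 of 2769496 = 2215596.80, rounded up to 2215597; 2,215,597 required, 2,215,786 in favor — approved.
Series C: a majority of 3830470 is 1915236; 1,915,236 required, 1,914,685 in favor — not approved.
Series D: 3/5 of 13986847 = 8392108.20, rounded up to 8392109; 8,392,109 required, 8,393,264 in favor — approved.

Not approved — the Series C shares did not give the required vote.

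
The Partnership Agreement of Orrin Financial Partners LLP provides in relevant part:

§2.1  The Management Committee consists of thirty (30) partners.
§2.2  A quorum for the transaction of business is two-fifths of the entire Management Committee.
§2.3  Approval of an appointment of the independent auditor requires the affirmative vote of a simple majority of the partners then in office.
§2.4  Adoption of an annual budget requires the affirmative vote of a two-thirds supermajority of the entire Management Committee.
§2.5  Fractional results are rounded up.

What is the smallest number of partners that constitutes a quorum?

2/5 of 30 = 12.

12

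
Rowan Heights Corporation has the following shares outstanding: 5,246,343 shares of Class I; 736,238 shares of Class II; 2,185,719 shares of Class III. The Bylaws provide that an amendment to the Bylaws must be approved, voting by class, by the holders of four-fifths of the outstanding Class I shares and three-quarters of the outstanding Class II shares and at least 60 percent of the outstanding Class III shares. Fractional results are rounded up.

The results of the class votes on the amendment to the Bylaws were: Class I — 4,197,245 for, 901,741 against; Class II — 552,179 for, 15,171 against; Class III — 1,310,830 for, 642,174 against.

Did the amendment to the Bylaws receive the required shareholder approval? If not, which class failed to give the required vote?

Class I: 4/5 of 5246343 = 4197074.40, rounded up to 4197075; 4,197,075 required, 4,197,245 in favor — approved.
Class II: 3/4 of 736238 = 552178.50, rounded up to 552179; 552,179 required, 552,179 in favor — approved.
Class III: 3/5 of 2185719 = 1311431.40, rounded up to 1311432; 1,311,432 required, 1,310,830 in favor — not approved.

Not approved — the Class III shares did not give the required vote.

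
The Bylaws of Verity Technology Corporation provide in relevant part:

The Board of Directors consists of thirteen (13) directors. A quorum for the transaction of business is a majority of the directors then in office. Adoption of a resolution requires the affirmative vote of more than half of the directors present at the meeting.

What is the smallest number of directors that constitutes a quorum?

A majority of 13 is 7.

7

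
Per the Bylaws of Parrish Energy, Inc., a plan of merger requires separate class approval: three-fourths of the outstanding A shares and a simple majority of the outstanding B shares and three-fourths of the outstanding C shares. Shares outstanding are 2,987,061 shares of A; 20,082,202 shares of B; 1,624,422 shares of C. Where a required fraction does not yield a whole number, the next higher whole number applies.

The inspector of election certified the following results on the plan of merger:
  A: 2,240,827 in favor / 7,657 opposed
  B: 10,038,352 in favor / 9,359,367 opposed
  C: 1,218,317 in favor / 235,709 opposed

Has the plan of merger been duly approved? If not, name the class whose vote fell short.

A: 3/4 of 2987061 = 2240295.75, rounded up to 2240296; 2,240,296 required, 2,240,827 in favor — approved.
B: a majority of 20082202 is 10041102; 10,041,102 required, 10,038,352 in favor — not approved.
C: 3/4 of 1624422 = 1218316.50, rounded up to 1218317; 1,218,317 required, 1,218,317 in favor — approved.

Not approved — the B shares did not give the required vote.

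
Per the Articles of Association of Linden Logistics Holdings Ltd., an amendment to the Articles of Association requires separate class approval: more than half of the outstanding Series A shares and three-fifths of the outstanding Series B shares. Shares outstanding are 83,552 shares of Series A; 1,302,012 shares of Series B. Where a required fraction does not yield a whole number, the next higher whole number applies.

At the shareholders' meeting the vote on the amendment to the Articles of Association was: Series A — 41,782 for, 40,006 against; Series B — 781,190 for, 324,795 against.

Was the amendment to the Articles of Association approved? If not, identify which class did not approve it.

Series A: a majority of 83552 is 41777; 41,777 required, 41,782 in favor — approved.
Series B: 3/5 of 1302012 = 781207.20, rounded up to 781208; 781,208 required, 781,190 in favor — not approved.

Not approved — the Series B shares did not give the required vote.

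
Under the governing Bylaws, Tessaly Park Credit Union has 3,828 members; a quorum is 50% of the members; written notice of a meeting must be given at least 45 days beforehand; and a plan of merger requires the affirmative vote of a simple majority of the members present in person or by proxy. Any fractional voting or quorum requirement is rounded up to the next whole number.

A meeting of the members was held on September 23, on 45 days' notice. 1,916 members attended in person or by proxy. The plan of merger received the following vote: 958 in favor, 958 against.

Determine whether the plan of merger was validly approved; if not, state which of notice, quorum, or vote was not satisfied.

Notice: 45 days given; 45 required. Satisfied.
Quorum: 50% of 3,828 = 1,914; 1,916 present. Satisfied.
Vote: requires a majority of those present (1,916); a majority of 1916 is 959, so 959 needed; 958 in favor. Not satisfied.

Invalid — vote requirement not satisfied.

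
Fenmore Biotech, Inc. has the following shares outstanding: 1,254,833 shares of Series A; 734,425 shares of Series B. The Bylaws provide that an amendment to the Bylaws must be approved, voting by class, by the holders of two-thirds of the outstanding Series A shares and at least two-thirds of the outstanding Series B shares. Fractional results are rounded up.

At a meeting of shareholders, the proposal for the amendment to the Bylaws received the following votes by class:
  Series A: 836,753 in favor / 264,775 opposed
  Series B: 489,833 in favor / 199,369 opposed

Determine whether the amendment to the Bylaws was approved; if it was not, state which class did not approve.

Series A: 2/3 of 1254833 = 836555.33, rounded up to 836556; 836,556 required, 836,753 in favor — approved.
Series B: 2/3 of 734425 = 489616.67, rounded up to 489617; 489,617 required, 489,833 in favor — approved.

Approved — every class gave the required vote.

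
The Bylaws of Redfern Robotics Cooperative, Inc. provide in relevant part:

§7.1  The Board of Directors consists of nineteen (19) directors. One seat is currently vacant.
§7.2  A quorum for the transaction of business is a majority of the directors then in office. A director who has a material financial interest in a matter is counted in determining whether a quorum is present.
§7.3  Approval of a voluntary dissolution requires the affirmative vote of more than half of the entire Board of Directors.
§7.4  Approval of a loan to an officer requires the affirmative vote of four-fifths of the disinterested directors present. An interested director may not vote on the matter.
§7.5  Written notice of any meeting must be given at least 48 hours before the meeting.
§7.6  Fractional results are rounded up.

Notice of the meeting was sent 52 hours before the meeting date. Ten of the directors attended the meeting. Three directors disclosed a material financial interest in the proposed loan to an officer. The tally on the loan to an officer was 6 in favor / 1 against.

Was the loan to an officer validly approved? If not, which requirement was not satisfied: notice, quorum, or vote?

Notice: 52 hours given; 48 required (52 ≥ 48). Satisfied.
Quorum: 10 present (interested directors count toward quorum); quorum is 10. Satisfied.
Vote: the loan to an officer requires four-fifths of the disinterested directors present (10 − 3 = 7). 4/5 of 7 = 5.60, rounded up to 6, so 6 affirmative votes are needed; 6 voted in favor. Satisfied.

Valid — all requirements satisfied.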